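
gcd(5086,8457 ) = 1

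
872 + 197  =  1069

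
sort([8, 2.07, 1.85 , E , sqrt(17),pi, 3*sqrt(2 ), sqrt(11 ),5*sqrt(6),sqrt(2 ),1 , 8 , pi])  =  [ 1,sqrt( 2 ) , 1.85 , 2.07 , E,pi,pi,sqrt ( 11 ),sqrt ( 17), 3*sqrt( 2), 8,8,5*sqrt(6)]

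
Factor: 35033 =53^1*661^1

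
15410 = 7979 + 7431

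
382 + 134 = 516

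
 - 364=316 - 680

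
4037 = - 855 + 4892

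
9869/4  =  9869/4 = 2467.25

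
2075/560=415/112= 3.71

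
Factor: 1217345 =5^1* 243469^1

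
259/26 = 259/26 = 9.96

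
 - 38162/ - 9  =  4240 + 2/9 = 4240.22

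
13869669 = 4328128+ 9541541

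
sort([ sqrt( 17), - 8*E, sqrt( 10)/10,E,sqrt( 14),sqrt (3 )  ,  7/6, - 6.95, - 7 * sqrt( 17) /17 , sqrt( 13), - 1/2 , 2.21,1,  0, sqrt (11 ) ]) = [-8*E, - 6.95, - 7*sqrt( 17 )/17, - 1/2, 0, sqrt(10)/10 , 1,7/6,sqrt( 3),2.21, E,sqrt( 11),  sqrt( 13), sqrt(14), sqrt( 17)]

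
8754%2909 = 27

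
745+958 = 1703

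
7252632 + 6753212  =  14005844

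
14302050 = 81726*175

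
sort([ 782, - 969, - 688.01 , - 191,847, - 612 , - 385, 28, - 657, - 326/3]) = [ - 969,- 688.01, - 657, - 612,-385, - 191, - 326/3, 28,  782,847]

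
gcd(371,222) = 1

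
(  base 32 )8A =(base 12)1a2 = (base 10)266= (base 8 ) 412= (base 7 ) 530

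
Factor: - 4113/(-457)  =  3^2 = 9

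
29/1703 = 29/1703 = 0.02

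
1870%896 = 78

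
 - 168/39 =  - 5 +9/13  =  - 4.31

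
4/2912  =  1/728 = 0.00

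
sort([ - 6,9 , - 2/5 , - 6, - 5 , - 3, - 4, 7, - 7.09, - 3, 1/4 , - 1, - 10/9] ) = [- 7.09, - 6, - 6, - 5 ,-4, - 3, - 3, - 10/9, - 1 , - 2/5 , 1/4, 7, 9]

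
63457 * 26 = 1649882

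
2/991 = 2/991  =  0.00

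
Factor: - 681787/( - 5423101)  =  23^( - 1 )* 235787^(- 1 )*681787^1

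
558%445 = 113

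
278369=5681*49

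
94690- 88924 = 5766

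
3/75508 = 3/75508 = 0.00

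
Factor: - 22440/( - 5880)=7^( - 2) * 11^1*17^1 = 187/49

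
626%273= 80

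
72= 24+48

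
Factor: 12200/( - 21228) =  - 50/87 = -  2^1* 3^(  -  1)*5^2*29^ ( - 1) 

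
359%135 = 89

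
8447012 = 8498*994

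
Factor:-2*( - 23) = 46 = 2^1*23^1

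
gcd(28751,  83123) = 1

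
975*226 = 220350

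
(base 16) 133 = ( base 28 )ar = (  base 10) 307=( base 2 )100110011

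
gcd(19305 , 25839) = 297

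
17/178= 17/178 = 0.10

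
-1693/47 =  - 37 + 46/47 = -  36.02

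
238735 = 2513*95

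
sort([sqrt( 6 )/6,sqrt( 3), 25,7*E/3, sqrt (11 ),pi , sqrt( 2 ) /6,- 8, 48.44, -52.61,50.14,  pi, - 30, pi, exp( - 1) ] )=[ - 52.61, - 30, -8,sqrt ( 2) /6 , exp(  -  1 ), sqrt( 6 )/6, sqrt( 3) , pi, pi  ,  pi, sqrt( 11), 7*E/3,25, 48.44,50.14 ]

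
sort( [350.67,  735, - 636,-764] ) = [ - 764, - 636 , 350.67,735]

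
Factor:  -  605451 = -3^1*7^1 * 11^1*2621^1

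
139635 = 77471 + 62164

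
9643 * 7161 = 69053523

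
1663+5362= 7025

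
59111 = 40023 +19088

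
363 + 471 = 834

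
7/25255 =7/25255 = 0.00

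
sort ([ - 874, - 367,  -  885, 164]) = [-885, - 874, - 367, 164 ]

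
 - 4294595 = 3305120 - 7599715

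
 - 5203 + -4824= - 10027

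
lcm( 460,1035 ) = 4140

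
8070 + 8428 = 16498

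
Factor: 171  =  3^2*19^1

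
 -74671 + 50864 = -23807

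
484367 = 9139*53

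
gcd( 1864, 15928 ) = 8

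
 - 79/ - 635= 79/635  =  0.12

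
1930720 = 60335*32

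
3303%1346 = 611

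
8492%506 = 396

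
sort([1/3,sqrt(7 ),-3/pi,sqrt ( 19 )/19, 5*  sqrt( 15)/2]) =[ -3/pi, sqrt(19 )/19,1/3, sqrt(7),5 * sqrt(15 ) /2 ] 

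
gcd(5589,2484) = 621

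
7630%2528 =46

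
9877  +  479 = 10356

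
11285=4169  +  7116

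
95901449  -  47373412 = 48528037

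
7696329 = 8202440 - 506111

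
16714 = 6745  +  9969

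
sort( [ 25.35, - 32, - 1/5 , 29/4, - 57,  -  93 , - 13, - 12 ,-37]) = [ - 93 , - 57, - 37 , - 32, - 13, - 12,  -  1/5,29/4,25.35]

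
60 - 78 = - 18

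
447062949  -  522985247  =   - 75922298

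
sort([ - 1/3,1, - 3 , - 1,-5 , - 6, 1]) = [ - 6, - 5, - 3, - 1, - 1/3, 1,  1 ] 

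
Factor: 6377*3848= 24538696 = 2^3*7^1*13^1*37^1*911^1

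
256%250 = 6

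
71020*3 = 213060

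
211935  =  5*42387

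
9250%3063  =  61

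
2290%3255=2290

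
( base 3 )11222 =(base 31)4A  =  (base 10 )134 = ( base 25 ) 59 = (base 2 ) 10000110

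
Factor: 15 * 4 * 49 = 2^2*3^1*5^1*7^2= 2940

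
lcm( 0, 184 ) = 0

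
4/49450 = 2/24725 =0.00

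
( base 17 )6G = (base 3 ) 11101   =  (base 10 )118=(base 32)3M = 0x76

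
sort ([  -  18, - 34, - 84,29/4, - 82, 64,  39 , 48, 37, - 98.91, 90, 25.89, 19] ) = [ - 98.91,-84, - 82, - 34, - 18,29/4, 19, 25.89,37, 39, 48,64,90]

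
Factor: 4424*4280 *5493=2^6*3^1* 5^1*7^1*79^1*107^1*1831^1 = 104008416960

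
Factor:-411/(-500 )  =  2^ ( - 2)*3^1 * 5^( - 3)* 137^1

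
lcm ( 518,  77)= 5698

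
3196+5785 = 8981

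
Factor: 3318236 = 2^2*19^1 * 43661^1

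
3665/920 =3 + 181/184 =3.98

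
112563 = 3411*33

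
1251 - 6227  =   - 4976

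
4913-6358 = -1445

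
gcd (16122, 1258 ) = 2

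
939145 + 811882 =1751027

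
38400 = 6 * 6400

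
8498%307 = 209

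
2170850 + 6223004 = 8393854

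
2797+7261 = 10058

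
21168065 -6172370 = 14995695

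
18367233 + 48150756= 66517989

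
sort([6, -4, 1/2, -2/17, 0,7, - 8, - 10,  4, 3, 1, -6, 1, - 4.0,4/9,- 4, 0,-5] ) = [  -  10, - 8,  -  6, - 5 ,- 4,-4.0,-4,- 2/17,0,0,4/9,1/2,1,1,3, 4,6,7]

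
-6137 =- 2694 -3443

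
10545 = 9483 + 1062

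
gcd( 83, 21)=1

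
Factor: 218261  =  101^1*2161^1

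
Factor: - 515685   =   - 3^1*5^1*31^1*1109^1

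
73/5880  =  73/5880 = 0.01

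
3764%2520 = 1244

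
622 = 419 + 203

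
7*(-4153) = -29071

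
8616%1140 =636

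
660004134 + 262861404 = 922865538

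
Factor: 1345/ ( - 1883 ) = - 5/7 = - 5^1* 7^( - 1 )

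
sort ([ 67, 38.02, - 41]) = [ - 41,  38.02, 67]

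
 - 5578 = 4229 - 9807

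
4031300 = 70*57590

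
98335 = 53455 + 44880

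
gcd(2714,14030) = 46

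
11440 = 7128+4312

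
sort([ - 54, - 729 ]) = [- 729,  -  54 ]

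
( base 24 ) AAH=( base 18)10A5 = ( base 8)13601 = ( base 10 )6017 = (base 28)7ip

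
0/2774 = 0 = 0.00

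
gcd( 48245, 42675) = 5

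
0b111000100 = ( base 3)121202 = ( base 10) 452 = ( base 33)DN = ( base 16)1C4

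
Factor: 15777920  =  2^7 * 5^1 * 89^1*277^1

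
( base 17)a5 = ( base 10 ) 175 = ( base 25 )70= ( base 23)7E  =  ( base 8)257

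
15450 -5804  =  9646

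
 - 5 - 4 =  - 9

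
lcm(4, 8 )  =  8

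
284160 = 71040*4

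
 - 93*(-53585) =4983405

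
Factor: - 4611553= - 4611553^1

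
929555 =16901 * 55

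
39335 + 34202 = 73537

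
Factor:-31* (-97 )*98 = 294686 = 2^1*7^2*31^1*97^1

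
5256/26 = 202 + 2/13= 202.15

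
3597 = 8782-5185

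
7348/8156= 1837/2039=0.90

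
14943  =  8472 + 6471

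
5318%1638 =404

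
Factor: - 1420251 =-3^1* 7^1*67631^1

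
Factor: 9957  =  3^1 *3319^1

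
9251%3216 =2819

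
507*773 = 391911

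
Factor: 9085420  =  2^2* 5^1*19^1*23909^1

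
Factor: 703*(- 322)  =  -2^1 * 7^1*19^1*23^1*37^1 = -226366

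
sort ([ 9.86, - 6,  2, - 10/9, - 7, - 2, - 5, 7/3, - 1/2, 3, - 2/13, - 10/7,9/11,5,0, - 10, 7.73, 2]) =[  -  10 , - 7, - 6 , - 5,- 2, - 10/7, -10/9, - 1/2, - 2/13,0, 9/11, 2,  2, 7/3,3 , 5, 7.73, 9.86 ] 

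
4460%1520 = 1420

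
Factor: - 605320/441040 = -2^(-1)*149^ (-1)*409^1 = -409/298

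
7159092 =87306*82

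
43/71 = 43/71 = 0.61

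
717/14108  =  717/14108 = 0.05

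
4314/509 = 8 + 242/509  =  8.48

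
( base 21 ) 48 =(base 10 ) 92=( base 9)112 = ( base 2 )1011100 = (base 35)2M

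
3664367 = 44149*83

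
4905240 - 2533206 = 2372034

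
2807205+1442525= 4249730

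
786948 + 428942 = 1215890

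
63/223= 63/223 = 0.28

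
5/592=5/592= 0.01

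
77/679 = 11/97 = 0.11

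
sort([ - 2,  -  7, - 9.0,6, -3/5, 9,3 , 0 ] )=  [ - 9.0, - 7, - 2, - 3/5,  0 , 3, 6,  9 ] 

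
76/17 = 4 + 8/17 = 4.47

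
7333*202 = 1481266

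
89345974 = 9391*9514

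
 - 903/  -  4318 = 903/4318=0.21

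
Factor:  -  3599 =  - 59^1*61^1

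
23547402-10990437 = 12556965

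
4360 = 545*8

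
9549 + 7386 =16935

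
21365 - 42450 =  - 21085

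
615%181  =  72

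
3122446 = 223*14002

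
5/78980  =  1/15796=0.00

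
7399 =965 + 6434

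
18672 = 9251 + 9421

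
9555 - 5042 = 4513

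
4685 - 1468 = 3217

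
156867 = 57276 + 99591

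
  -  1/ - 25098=1/25098 = 0.00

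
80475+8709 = 89184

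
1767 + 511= 2278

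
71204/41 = 71204/41 = 1736.68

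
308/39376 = 77/9844= 0.01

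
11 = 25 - 14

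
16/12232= 2/1529=0.00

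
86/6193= 86/6193= 0.01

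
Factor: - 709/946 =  - 2^ ( - 1) * 11^ ( - 1) * 43^(-1 )*709^1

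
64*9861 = 631104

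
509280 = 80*6366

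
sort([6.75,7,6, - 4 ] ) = [ - 4,6, 6.75,7 ]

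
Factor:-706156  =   - 2^2  *11^2*1459^1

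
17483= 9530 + 7953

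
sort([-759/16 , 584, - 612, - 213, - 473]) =[ - 612, - 473, - 213, - 759/16, 584]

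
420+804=1224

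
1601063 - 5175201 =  - 3574138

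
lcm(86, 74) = 3182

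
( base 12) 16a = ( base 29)7N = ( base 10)226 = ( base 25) 91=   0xE2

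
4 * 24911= 99644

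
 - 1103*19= - 20957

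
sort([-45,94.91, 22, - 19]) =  [  -  45, - 19, 22 , 94.91] 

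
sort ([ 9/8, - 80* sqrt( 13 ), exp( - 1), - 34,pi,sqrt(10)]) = [ - 80 * sqrt(13 ), - 34,exp( - 1 ), 9/8 , pi, sqrt ( 10)] 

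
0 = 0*78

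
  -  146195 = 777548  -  923743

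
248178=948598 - 700420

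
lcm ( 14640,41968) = 629520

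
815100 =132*6175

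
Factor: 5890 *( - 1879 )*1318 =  - 14586714580 = -  2^2*5^1 * 19^1*31^1*659^1*1879^1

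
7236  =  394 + 6842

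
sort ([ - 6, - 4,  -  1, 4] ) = [ - 6, - 4, - 1,4] 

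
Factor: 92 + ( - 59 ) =3^1*11^1 = 33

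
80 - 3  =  77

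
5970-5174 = 796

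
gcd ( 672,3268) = 4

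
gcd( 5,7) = 1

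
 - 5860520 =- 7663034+1802514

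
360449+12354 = 372803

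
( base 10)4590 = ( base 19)cdb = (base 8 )10756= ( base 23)8FD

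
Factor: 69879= 3^1  *  23293^1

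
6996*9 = 62964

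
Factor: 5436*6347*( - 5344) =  - 2^7*3^2*11^1 * 151^1*167^1*577^1 = - 184380248448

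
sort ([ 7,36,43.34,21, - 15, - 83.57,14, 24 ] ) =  [ - 83.57, -15,7, 14,21,24,36, 43.34 ]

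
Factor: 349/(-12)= - 2^( - 2) * 3^ (  -  1 )*349^1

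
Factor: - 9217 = -13^1*709^1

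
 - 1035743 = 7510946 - 8546689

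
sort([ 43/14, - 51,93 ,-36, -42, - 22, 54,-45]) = [-51 ,- 45, - 42,  -  36 , - 22, 43/14, 54, 93]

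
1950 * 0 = 0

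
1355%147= 32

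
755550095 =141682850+613867245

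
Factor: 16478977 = 16478977^1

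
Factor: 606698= 2^1*439^1*691^1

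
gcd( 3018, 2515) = 503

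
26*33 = 858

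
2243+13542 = 15785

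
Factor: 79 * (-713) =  - 56327 = - 23^1*31^1 *79^1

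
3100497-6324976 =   -  3224479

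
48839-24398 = 24441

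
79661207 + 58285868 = 137947075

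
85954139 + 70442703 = 156396842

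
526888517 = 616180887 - 89292370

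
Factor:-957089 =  - 7^1*136727^1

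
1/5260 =1/5260= 0.00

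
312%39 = 0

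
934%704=230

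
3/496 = 3/496 = 0.01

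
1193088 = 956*1248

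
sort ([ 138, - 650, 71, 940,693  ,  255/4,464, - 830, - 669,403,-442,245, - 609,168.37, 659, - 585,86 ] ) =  [ - 830,  -  669,  -  650, - 609,-585, - 442 , 255/4,71, 86, 138,168.37,245,403, 464,659, 693,940 ]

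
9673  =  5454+4219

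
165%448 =165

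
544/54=272/27= 10.07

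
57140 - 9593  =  47547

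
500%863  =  500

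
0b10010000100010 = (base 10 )9250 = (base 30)a8a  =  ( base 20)132a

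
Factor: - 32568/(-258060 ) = 118/935 = 2^1*5^(-1 )*11^(- 1)* 17^( - 1 )*59^1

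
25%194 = 25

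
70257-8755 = 61502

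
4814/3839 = 4814/3839 = 1.25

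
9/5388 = 3/1796 = 0.00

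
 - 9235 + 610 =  - 8625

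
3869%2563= 1306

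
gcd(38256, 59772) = 12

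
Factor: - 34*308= -2^3*7^1*11^1*17^1 = -  10472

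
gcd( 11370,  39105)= 15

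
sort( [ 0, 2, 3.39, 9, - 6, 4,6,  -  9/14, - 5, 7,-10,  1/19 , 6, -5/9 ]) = [ - 10,- 6,-5, -9/14, - 5/9,  0,1/19 , 2,3.39, 4 , 6, 6, 7, 9]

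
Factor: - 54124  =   - 2^2*7^1*1933^1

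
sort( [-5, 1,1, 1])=[ - 5, 1 , 1,1] 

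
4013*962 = 3860506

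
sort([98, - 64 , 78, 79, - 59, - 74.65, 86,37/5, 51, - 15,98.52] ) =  [ -74.65, - 64,-59, - 15 , 37/5,51, 78,79, 86, 98, 98.52]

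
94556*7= 661892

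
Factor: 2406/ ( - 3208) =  - 3/4 =- 2^( - 2)*3^1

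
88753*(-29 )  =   - 2573837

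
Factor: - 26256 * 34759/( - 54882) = 2^3*3^ (  -  1)*547^1*3049^( -1)* 34759^1 = 152105384/9147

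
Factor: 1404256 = 2^5*7^1 * 6269^1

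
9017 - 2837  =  6180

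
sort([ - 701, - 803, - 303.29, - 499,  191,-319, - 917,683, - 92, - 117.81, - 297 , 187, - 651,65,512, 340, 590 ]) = [  -  917, - 803, - 701 , - 651, -499, - 319,-303.29, - 297, - 117.81, -92, 65, 187,191,340,512,590,683 ] 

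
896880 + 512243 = 1409123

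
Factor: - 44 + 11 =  - 3^1 *11^1 = - 33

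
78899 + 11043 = 89942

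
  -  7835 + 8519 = 684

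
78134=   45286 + 32848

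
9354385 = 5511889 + 3842496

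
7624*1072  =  8172928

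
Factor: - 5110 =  - 2^1*5^1*7^1 * 73^1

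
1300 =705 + 595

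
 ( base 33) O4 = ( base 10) 796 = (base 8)1434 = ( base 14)40c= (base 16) 31c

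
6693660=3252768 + 3440892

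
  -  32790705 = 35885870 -68676575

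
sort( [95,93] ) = [ 93,95]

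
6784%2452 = 1880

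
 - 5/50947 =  - 1 + 50942/50947 = -  0.00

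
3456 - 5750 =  - 2294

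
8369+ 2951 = 11320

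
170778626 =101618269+69160357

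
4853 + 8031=12884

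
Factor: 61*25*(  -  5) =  - 5^3*61^1 = - 7625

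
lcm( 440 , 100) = 2200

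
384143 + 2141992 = 2526135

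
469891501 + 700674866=1170566367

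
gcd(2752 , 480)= 32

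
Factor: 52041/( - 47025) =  - 3^(-1 ) * 5^( - 2) * 83^1 = - 83/75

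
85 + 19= 104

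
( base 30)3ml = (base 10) 3381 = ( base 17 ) bbf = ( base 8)6465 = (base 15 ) 1006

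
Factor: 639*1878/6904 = 600021/3452 = 2^( - 2 )*3^3*71^1*313^1  *  863^ ( - 1 )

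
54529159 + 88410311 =142939470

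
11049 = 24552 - 13503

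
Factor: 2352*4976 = 2^8*3^1 * 7^2*311^1 = 11703552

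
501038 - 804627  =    -  303589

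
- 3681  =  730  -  4411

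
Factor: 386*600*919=2^4*3^1*5^2*193^1*919^1 = 212840400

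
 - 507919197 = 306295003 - 814214200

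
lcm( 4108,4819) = 250588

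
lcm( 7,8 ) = 56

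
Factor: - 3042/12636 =  -  2^(  -  1 ) * 3^( - 3)*13^1 = - 13/54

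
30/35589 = 10/11863 = 0.00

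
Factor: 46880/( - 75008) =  - 2^( - 3)*5^1 = - 5/8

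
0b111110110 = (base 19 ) 178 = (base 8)766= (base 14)27C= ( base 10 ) 502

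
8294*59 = 489346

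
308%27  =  11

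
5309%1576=581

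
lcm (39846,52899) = 3068142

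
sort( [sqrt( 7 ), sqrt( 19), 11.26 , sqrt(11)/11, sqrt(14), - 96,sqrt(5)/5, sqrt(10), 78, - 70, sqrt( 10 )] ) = [  -  96, -70, sqrt(11)/11,sqrt ( 5 )/5, sqrt( 7 ), sqrt( 10 ),sqrt( 10), sqrt( 14), sqrt(19 ),11.26,78 ]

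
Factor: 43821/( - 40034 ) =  -2^ ( - 1) * 3^4*37^( - 1) = - 81/74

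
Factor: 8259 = 3^1*2753^1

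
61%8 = 5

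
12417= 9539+2878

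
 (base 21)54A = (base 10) 2299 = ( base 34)1xl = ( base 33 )23m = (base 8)4373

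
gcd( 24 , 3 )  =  3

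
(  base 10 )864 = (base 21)1K3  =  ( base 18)2c0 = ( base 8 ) 1540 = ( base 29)10N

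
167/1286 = 167/1286  =  0.13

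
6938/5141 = 1+1797/5141 =1.35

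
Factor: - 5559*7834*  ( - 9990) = 2^2*3^4 * 5^1 * 17^1*  37^1*109^1 * 3917^1 = 435056567940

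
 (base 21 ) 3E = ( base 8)115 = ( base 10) 77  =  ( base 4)1031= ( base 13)5C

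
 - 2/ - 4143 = 2/4143 = 0.00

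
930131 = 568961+361170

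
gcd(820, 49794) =2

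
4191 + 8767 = 12958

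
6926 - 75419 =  - 68493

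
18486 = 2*9243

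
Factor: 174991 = 174991^1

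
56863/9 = 56863/9   =  6318.11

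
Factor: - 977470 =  - 2^1*5^1*13^1*73^1*103^1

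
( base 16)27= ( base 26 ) 1d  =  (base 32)17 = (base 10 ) 39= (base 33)16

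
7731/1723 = 4 + 839/1723 = 4.49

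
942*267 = 251514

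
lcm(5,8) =40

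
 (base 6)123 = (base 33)1I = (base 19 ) 2D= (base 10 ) 51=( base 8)63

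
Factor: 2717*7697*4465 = 93375424285= 5^1*11^1*13^1 * 19^2 *43^1*47^1*179^1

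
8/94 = 4/47= 0.09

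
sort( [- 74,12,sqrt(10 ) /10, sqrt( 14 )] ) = [ - 74,sqrt(10)/10, sqrt( 14 ), 12 ] 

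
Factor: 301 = 7^1 *43^1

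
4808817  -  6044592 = -1235775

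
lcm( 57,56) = 3192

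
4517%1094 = 141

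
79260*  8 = 634080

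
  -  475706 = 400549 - 876255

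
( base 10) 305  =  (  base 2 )100110001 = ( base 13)1A6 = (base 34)8X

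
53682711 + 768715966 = 822398677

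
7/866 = 7/866 = 0.01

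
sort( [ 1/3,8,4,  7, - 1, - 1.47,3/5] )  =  [-1.47,-1,1/3,3/5 , 4,  7,8]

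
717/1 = 717 = 717.00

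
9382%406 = 44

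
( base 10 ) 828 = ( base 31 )QM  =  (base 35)nn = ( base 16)33C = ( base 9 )1120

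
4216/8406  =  2108/4203 = 0.50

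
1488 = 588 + 900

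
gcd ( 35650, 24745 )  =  5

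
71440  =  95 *752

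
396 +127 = 523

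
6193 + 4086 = 10279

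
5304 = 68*78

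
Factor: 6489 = 3^2*7^1*103^1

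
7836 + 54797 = 62633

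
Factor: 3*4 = 12 = 2^2*3^1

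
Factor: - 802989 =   -  3^2*11^1* 8111^1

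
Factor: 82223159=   82223159^1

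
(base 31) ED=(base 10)447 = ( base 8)677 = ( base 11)377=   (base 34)D5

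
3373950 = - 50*( - 67479)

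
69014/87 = 69014/87 = 793.26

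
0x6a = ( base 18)5G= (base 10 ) 106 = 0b1101010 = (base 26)42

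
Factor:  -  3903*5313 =  -  3^2*7^1*11^1*23^1*1301^1= -20736639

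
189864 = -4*( - 47466) 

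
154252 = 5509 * 28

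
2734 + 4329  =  7063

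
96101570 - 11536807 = 84564763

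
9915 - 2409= 7506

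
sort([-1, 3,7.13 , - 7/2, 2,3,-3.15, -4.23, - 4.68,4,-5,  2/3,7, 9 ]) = [ - 5, - 4.68,-4.23, - 7/2, - 3.15, - 1 , 2/3,  2,3, 3,  4 , 7,7.13,  9 ] 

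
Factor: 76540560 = 2^4*3^1*5^1 * 318919^1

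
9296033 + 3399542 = 12695575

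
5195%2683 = 2512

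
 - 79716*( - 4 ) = 318864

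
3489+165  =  3654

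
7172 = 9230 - 2058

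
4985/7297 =4985/7297 = 0.68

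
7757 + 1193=8950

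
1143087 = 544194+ 598893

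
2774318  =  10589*262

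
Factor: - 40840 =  - 2^3*5^1*1021^1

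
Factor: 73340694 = 2^1*3^3  *7^1*251^1*773^1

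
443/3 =443/3 = 147.67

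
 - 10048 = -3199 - 6849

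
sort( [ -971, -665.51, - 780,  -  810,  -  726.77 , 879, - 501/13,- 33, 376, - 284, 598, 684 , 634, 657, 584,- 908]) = [ - 971, - 908,  -  810 ,- 780, - 726.77, - 665.51, - 284, - 501/13, - 33, 376 , 584,  598, 634, 657 , 684, 879]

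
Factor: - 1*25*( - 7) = 175 = 5^2  *  7^1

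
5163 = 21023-15860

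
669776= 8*83722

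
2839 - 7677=-4838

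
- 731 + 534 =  - 197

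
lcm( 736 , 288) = 6624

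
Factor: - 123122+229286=106164=2^2*3^3*983^1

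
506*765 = 387090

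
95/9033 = 95/9033 = 0.01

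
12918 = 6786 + 6132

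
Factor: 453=3^1*151^1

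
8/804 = 2/201 = 0.01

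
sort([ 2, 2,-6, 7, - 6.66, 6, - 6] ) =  [ - 6.66, - 6, - 6, 2, 2, 6, 7]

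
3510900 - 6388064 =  - 2877164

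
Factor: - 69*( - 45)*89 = 3^3 * 5^1*23^1 * 89^1=276345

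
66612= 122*546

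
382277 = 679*563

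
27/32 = 27/32= 0.84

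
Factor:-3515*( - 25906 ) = 2^1*5^1*19^1*37^1*12953^1=91059590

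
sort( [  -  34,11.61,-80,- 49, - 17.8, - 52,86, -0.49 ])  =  [-80,-52, - 49, - 34, - 17.8, - 0.49 , 11.61,86 ] 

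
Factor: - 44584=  -2^3 * 5573^1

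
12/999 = 4/333  =  0.01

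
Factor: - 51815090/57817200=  - 2^ (-3)*3^(-1 )*5^( - 1)*7^(- 1)*19^1 * 23^1*71^1* 167^1*6883^( - 1) = - 5181509/5781720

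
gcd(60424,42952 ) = 728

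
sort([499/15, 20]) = [ 20,499/15] 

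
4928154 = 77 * 64002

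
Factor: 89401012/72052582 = 44700506/36026291 = 2^1*7^( - 1)*79^( - 1) *65147^( - 1)*22350253^1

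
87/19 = 87/19 = 4.58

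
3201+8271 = 11472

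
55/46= 55/46 = 1.20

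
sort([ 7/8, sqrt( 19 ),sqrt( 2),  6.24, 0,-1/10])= [  -  1/10, 0, 7/8, sqrt( 2), sqrt(19),6.24 ] 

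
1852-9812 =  - 7960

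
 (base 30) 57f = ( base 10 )4725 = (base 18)ea9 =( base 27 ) 6d0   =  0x1275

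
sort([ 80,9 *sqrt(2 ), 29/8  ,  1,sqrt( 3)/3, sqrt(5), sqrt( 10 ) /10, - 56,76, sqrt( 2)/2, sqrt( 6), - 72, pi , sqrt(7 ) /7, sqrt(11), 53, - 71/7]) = [ - 72, - 56 , - 71/7, sqrt(10 )/10,sqrt( 7 )/7 , sqrt(3 )/3, sqrt( 2) /2,1, sqrt(5),sqrt(6), pi, sqrt( 11),29/8, 9*sqrt (2),53,76, 80] 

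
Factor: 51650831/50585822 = 2^(-1 )*7^( - 1)*113^1*1217^( -1)*2969^( - 1)*457087^1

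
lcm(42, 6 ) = 42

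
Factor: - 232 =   -  2^3*29^1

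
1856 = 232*8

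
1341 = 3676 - 2335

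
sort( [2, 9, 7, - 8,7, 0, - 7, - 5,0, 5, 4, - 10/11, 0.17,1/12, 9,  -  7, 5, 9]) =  [ - 8 , - 7 ,  -  7 , -5, - 10/11, 0 , 0,1/12, 0.17, 2,4, 5, 5, 7, 7 , 9, 9, 9]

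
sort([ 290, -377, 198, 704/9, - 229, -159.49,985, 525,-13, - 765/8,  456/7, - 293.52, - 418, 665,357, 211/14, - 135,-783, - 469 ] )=[-783,-469, - 418,  -  377, - 293.52, - 229,  -  159.49, - 135, - 765/8,  -  13, 211/14,  456/7,704/9, 198,  290, 357, 525,665,985 ]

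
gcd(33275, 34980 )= 55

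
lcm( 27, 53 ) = 1431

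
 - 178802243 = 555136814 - 733939057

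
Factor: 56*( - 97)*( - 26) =2^4*7^1*13^1 * 97^1 = 141232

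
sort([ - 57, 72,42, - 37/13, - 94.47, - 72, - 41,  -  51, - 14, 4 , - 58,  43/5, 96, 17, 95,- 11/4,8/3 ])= [-94.47, - 72,  -  58, - 57, - 51, - 41, - 14, - 37/13, - 11/4,  8/3, 4,43/5,17, 42, 72,95, 96 ]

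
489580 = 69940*7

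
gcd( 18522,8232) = 2058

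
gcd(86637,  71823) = 3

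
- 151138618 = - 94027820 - 57110798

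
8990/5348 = 4495/2674 = 1.68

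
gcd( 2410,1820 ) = 10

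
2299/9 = 2299/9 =255.44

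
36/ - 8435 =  - 1+ 8399/8435 = -0.00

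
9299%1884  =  1763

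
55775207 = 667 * 83621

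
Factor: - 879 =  - 3^1*293^1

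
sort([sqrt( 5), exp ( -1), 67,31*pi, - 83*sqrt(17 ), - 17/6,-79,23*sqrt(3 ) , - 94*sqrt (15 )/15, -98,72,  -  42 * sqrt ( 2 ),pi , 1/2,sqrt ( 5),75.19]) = [ - 83 * sqrt ( 17)  ,-98, - 79, - 42*sqrt(2), - 94*sqrt( 15 ) /15, - 17/6,exp( - 1 ) , 1/2,sqrt(5 ),sqrt (5), pi, 23*sqrt (3 ),67,72, 75.19,31 * pi]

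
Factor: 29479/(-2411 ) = - 41^1*719^1*2411^( - 1)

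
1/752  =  1/752 = 0.00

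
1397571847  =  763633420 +633938427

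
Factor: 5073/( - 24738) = - 89/434 = - 2^( - 1) * 7^ ( - 1 )*31^(  -  1 ) * 89^1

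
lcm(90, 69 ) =2070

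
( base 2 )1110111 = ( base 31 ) 3q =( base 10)119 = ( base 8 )167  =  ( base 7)230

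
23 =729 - 706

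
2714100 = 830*3270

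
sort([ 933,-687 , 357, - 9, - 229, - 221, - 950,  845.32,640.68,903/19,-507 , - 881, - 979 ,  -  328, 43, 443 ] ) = [ - 979,- 950, - 881,-687  , - 507 ,-328,  -  229, - 221, - 9 , 43, 903/19,357, 443, 640.68, 845.32,933]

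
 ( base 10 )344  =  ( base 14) 1A8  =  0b101011000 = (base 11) 293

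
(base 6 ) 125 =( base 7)104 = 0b110101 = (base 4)311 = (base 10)53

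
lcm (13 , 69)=897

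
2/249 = 2/249=0.01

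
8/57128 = 1/7141 = 0.00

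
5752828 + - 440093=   5312735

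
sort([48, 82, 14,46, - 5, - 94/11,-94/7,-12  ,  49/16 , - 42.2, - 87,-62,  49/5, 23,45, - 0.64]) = [  -  87 , - 62, - 42.2, - 94/7, - 12, - 94/11, - 5, - 0.64 , 49/16,  49/5, 14, 23,  45,46, 48, 82 ] 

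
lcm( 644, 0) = 0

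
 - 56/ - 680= 7/85 = 0.08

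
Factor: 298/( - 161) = -2^1*7^(  -  1)  *  23^(-1 )*149^1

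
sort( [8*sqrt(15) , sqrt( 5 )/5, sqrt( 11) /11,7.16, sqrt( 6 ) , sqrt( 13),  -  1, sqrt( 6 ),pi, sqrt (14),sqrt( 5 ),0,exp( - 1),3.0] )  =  [ - 1,  0, sqrt( 11) /11, exp ( - 1), sqrt( 5) /5 , sqrt(5),  sqrt( 6),sqrt(6), 3.0,pi, sqrt( 13),sqrt ( 14 ), 7.16,  8*sqrt( 15)]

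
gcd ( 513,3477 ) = 57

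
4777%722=445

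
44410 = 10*4441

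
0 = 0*4728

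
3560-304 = 3256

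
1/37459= 1/37459 =0.00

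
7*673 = 4711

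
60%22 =16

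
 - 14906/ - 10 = 7453/5 = 1490.60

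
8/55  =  8/55 = 0.15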